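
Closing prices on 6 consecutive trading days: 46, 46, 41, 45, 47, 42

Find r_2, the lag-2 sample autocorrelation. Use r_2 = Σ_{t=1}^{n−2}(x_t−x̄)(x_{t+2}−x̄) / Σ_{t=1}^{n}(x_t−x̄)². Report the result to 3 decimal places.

Mean x̄ = (46 + 46 + 41 + 45 + 47 + 42)/6 = 44.5000
Deviations from mean: 1.5000, 1.5000, -3.5000, 0.5000, 2.5000, -2.5000
Σ(x_t−x̄)(x_{t+2}−x̄) = (-5.2500) + (0.7500) + (-8.7500) + (-1.2500) = -14.5000
Denominator Σ(x_t−x̄)² = 29.5000
r_2 = -14.5000 / 29.5000 = -0.492

-0.492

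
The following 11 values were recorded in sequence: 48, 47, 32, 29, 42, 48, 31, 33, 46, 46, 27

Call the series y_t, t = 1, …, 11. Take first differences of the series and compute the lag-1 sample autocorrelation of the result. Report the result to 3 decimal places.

First differences Δy: -1, -15, -3, 13, 6, -17, 2, 13, 0, -19
Mean of differences = -2.1000
Numerator Σ(Δy_t−Δȳ)(Δy_{t+1}−Δȳ) = -17.5100
Denominator Σ(Δy_t−Δȳ)² = 1218.9000
r_1(Δy) = -17.5100 / 1218.9000 = -0.014

-0.014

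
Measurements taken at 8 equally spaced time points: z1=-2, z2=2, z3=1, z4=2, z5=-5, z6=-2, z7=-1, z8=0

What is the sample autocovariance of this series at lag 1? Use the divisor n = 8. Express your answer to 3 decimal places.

-0.033

Mean z̄ = (-2 + 2 + 1 + 2 − 5 − 2 − 1 + 0)/8 = -0.6250
Σ_{t=1}^{7}(z_t−z̄)(z_{t+1}−z̄) = -0.2656
γ_1 = -0.2656 / 8 = -0.033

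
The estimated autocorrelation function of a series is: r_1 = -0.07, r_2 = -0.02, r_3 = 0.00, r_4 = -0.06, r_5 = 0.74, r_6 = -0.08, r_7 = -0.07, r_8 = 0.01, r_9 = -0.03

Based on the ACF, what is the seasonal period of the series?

The largest autocorrelation is r_5 = 0.74; the remaining lags stay at or below 0.01.
The dominant spike at lag 5 indicates a seasonal period of 5.

5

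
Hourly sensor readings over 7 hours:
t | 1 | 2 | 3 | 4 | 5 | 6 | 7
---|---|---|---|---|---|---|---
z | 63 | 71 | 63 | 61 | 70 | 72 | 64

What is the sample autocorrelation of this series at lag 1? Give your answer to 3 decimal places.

-0.203

Mean z̄ = (63 + 71 + 63 + 61 + 70 + 72 + 64)/7 = 66.2857
Deviations from mean: -3.2857, 4.7143, -3.2857, -5.2857, 3.7143, 5.7143, -2.2857
Σ(z_t−z̄)(z_{t+1}−z̄) = (-15.4898) + (-15.4898) + (17.3673) + (-19.6327) + (21.2245) + (-13.0612) = -25.0816
Denominator Σ(z_t−z̄)² = 123.4286
r_1 = -25.0816 / 123.4286 = -0.203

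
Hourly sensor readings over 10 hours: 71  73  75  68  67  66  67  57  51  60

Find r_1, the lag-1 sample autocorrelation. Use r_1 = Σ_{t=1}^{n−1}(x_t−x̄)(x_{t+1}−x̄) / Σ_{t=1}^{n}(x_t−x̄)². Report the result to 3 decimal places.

Mean x̄ = (71 + 73 + 75 + 68 + 67 + 66 + 67 + 57 + 51 + 60)/10 = 65.5000
Numerator Σ_{t=1}^{9}(x_t−x̄)(x_{t+1}−x̄) = 331.7500
Denominator Σ(x_t−x̄)² = 500.5000
r_1 = 331.7500 / 500.5000 = 0.663

0.663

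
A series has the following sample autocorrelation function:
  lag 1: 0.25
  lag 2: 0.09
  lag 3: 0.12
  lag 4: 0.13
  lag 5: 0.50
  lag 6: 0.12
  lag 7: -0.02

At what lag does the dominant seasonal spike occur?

5

The largest autocorrelation is r_5 = 0.50; the remaining lags stay at or below 0.25. The elevated value at lag 1 (0.25), dropping to 0.09 at lag 2, reflects decaying short-term dependence rather than seasonality.
The dominant spike at lag 5 indicates a seasonal period of 5.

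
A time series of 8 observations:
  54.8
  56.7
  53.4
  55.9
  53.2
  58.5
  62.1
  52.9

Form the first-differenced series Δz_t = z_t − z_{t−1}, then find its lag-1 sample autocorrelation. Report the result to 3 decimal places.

-0.315

First differences Δz: 1.9, -3.3, 2.5, -2.7, 5.3, 3.6, -9.2
Mean of differences = -0.2714
Numerator Σ(Δz_t−Δz̄)(Δz_{t+1}−Δz̄) = -48.2280
Denominator Σ(Δz_t−Δz̄)² = 153.2143
r_1(Δz) = -48.2280 / 153.2143 = -0.315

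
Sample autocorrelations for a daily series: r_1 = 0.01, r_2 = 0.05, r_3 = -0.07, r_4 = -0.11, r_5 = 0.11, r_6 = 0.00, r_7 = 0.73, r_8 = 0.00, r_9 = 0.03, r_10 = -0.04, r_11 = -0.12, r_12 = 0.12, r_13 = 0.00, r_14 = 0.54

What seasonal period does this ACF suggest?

7

The largest autocorrelation is r_7 = 0.73, with a weaker echo at lag 14 (0.54); the remaining lags stay at or below 0.12.
The dominant spike at lag 7 indicates a seasonal period of 7.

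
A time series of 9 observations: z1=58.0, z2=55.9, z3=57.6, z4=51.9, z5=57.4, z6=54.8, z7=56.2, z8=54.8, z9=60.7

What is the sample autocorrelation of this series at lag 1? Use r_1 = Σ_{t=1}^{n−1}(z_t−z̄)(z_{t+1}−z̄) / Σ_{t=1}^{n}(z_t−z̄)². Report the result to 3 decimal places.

-0.394

Mean z̄ = (58.0 + 55.9 + 57.6 + 51.9 + 57.4 + 54.8 + 56.2 + 54.8 + 60.7)/9 = 56.3667
Numerator Σ_{t=1}^{8}(z_t−z̄)(z_{t+1}−z̄) = -19.3478
Denominator Σ(z_t−z̄)² = 49.1400
r_1 = -19.3478 / 49.1400 = -0.394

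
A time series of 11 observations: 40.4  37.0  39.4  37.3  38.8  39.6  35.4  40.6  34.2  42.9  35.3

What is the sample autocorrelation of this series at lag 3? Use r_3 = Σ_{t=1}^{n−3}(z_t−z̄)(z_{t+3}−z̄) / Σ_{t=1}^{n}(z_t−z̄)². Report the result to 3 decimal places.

Mean z̄ = (40.4 + 37.0 + 39.4 + 37.3 + 38.8 + 39.6 + 35.4 + 40.6 + 34.2 + 42.9 + 35.3)/11 = 38.2636
Numerator Σ_{t=1}^{8}(z_t−z̄)(z_{t+3}−z̄) = -22.8367
Denominator Σ(z_t−z̄)² = 70.9055
r_3 = -22.8367 / 70.9055 = -0.322

-0.322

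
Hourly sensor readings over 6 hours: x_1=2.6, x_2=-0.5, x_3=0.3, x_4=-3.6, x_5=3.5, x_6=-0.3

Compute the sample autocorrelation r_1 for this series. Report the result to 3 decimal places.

-0.510

Mean x̄ = (2.6 − 0.5 + 0.3 − 3.6 + 3.5 − 0.3)/6 = 0.3333
Deviations from mean: 2.2667, -0.8333, -0.0333, -3.9333, 3.1667, -0.6333
Σ(x_t−x̄)(x_{t+1}−x̄) = (-1.8889) + (0.0278) + (0.1311) + (-12.4556) + (-2.0056) = -16.1911
Denominator Σ(x_t−x̄)² = 31.7333
r_1 = -16.1911 / 31.7333 = -0.510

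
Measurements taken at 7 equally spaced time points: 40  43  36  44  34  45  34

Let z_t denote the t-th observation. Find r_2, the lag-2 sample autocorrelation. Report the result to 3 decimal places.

0.648

Mean z̄ = (40 + 43 + 36 + 44 + 34 + 45 + 34)/7 = 39.4286
Deviations from mean: 0.5714, 3.5714, -3.4286, 4.5714, -5.4286, 5.5714, -5.4286
Σ(z_t−z̄)(z_{t+2}−z̄) = (-1.9592) + (16.3265) + (18.6122) + (25.4694) + (29.4694) = 87.9184
Denominator Σ(z_t−z̄)² = 135.7143
r_2 = 87.9184 / 135.7143 = 0.648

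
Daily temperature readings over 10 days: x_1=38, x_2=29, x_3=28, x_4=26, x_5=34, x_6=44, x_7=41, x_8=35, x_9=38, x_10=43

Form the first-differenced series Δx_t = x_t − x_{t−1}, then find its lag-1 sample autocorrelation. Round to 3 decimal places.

0.168

First differences Δx: -9, -1, -2, 8, 10, -3, -6, 3, 5
Mean of differences = 0.5556
Numerator Σ(Δx_t−Δx̄)(Δx_{t+1}−Δx̄) = 54.6914
Denominator Σ(Δx_t−Δx̄)² = 326.2222
r_1(Δx) = 54.6914 / 326.2222 = 0.168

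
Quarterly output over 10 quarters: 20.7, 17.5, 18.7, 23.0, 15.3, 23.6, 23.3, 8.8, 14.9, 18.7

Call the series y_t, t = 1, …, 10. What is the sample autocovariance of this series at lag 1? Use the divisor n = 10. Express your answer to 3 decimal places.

Mean ȳ = (20.7 + 17.5 + 18.7 + 23.0 + 15.3 + 23.6 + 23.3 + 8.8 + 14.9 + 18.7)/10 = 18.4500
Σ_{t=1}^{9}(y_t−ȳ)(y_{t+1}−ȳ) = -20.2475
γ_1 = -20.2475 / 10 = -2.025

-2.025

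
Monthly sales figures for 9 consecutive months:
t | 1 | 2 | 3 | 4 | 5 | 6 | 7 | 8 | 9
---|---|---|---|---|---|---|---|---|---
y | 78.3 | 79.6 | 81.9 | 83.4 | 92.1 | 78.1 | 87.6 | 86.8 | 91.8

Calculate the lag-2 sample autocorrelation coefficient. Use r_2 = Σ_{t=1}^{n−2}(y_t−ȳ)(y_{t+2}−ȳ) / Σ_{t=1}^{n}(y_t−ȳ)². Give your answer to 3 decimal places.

Mean ȳ = (78.3 + 79.6 + 81.9 + 83.4 + 92.1 + 78.1 + 87.6 + 86.8 + 91.8)/9 = 84.4000
Σ(y_t−ȳ)(y_{t+2}−ȳ) = (15.2500) + (4.8000) + (-19.2500) + (6.3000) + (24.6400) + (-15.1200) + (23.6800) = 40.3000
Denominator Σ(y_t−ȳ)² = 237.2400
r_2 = 40.3000 / 237.2400 = 0.170

0.170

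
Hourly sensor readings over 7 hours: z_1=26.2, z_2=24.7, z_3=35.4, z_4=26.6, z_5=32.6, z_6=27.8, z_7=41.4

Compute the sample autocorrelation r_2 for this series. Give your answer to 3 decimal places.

0.202

Mean z̄ = (26.2 + 24.7 + 35.4 + 26.6 + 32.6 + 27.8 + 41.4)/7 = 30.6714
Σ(z_t−z̄)(z_{t+2}−z̄) = (-21.1435) + (24.3122) + (9.1194) + (11.6908) + (20.6908) = 44.6698
Denominator Σ(z_t−z̄)² = 221.6543
r_2 = 44.6698 / 221.6543 = 0.202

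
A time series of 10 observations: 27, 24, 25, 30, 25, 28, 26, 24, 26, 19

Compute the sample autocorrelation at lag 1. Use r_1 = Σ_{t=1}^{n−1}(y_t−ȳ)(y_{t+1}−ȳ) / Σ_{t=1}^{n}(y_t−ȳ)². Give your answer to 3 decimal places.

-0.136

Mean ȳ = (27 + 24 + 25 + 30 + 25 + 28 + 26 + 24 + 26 + 19)/10 = 25.4000
Numerator Σ_{t=1}^{9}(y_t−ȳ)(y_{t+1}−ȳ) = -10.3600
Denominator Σ(y_t−ȳ)² = 76.4000
r_1 = -10.3600 / 76.4000 = -0.136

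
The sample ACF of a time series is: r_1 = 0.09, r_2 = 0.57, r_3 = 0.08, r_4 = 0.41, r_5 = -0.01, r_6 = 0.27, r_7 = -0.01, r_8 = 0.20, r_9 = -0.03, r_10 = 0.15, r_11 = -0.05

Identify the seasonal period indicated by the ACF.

The largest autocorrelation is r_2 = 0.57, with weaker echoes at lags 4 (0.41), 6 (0.27), 8 (0.20) and 10 (0.15); the remaining lags stay at or below 0.09.
The dominant spike at lag 2 indicates a seasonal period of 2.

2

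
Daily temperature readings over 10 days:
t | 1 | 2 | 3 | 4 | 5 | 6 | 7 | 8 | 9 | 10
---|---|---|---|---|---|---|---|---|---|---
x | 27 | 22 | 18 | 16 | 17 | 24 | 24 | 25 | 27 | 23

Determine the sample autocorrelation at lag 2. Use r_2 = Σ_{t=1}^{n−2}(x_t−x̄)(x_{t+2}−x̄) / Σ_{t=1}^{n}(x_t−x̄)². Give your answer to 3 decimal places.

-0.005

Mean x̄ = (27 + 22 + 18 + 16 + 17 + 24 + 24 + 25 + 27 + 23)/10 = 22.3000
Numerator Σ_{t=1}^{8}(x_t−x̄)(x_{t+2}−x̄) = -0.7800
Denominator Σ(x_t−x̄)² = 144.1000
r_2 = -0.7800 / 144.1000 = -0.005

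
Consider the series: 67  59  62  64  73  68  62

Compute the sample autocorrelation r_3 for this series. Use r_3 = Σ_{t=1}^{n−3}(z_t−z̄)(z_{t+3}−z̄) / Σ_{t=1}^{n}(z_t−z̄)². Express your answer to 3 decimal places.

Mean z̄ = (67 + 59 + 62 + 64 + 73 + 68 + 62)/7 = 65.0000
Deviations from mean: 2.0000, -6.0000, -3.0000, -1.0000, 8.0000, 3.0000, -3.0000
Numerator Σ_{t=1}^{4}(z_t−z̄)(z_{t+3}−z̄) = -56.0000
Denominator Σ(z_t−z̄)² = 132.0000
r_3 = -56.0000 / 132.0000 = -0.424

-0.424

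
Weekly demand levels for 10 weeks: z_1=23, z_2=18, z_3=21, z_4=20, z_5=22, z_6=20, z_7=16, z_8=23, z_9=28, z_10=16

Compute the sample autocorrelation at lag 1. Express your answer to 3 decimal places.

Mean z̄ = (23 + 18 + 21 + 20 + 22 + 20 + 16 + 23 + 28 + 16)/10 = 20.7000
Numerator Σ_{t=1}^{9}(z_t−z̄)(z_{t+1}−z̄) = -34.0900
Denominator Σ(z_t−z̄)² = 118.1000
r_1 = -34.0900 / 118.1000 = -0.289

-0.289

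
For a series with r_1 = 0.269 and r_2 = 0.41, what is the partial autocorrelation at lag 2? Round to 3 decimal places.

0.364

φ_{22} = (r_2 − r_1²) / (1 − r_1²)
r_1² = (0.269)² = 0.072361
Numerator = 0.41 − 0.0724 = 0.3376; denominator = 1 − 0.0724 = 0.9276
φ_{22} = 0.3376 / 0.9276 = 0.364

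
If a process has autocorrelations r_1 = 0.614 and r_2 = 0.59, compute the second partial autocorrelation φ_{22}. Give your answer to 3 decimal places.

φ_{22} = (r_2 − r_1²) / (1 − r_1²)
r_1² = (0.614)² = 0.376996
Numerator = 0.59 − 0.3770 = 0.2130; denominator = 1 − 0.3770 = 0.6230
φ_{22} = 0.2130 / 0.6230 = 0.342

0.342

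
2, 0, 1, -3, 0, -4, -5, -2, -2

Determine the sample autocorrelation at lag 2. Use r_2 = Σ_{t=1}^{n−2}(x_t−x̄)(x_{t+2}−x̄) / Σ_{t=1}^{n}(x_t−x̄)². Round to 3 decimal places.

0.270

Mean x̄ = (2 + 0 + 1 − 3 + 0 − 4 − 5 − 2 − 2)/9 = -1.4444
Numerator Σ_{t=1}^{7}(x_t−x̄)(x_{t+2}−x̄) = 11.9383
Denominator Σ(x_t−x̄)² = 44.2222
r_2 = 11.9383 / 44.2222 = 0.270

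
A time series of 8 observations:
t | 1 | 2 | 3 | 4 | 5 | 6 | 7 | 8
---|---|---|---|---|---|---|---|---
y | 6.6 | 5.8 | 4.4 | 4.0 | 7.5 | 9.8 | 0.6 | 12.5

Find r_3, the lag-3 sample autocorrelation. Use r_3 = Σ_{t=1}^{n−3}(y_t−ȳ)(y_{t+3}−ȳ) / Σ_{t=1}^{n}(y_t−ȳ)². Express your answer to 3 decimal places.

Mean ȳ = (6.6 + 5.8 + 4.4 + 4.0 + 7.5 + 9.8 + 0.6 + 12.5)/8 = 6.4000
Numerator Σ_{t=1}^{5}(y_t−ȳ)(y_{t+3}−ȳ) = 12.6900
Denominator Σ(y_t−ȳ)² = 93.7800
r_3 = 12.6900 / 93.7800 = 0.135

0.135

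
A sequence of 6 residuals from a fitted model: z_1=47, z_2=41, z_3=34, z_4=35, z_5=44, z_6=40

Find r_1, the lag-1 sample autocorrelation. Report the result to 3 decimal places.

Mean z̄ = (47 + 41 + 34 + 35 + 44 + 40)/6 = 40.1667
Deviations from mean: 6.8333, 0.8333, -6.1667, -5.1667, 3.8333, -0.1667
Numerator Σ_{t=1}^{5}(z_t−z̄)(z_{t+1}−z̄) = 11.9722
Denominator Σ(z_t−z̄)² = 126.8333
r_1 = 11.9722 / 126.8333 = 0.094

0.094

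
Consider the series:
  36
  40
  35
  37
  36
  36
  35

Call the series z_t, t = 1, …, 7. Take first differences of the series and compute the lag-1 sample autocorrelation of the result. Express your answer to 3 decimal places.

First differences Δz: 4, -5, 2, -1, 0, -1
Mean of differences = -0.1667
Numerator Σ(Δz_t−Δz̄)(Δz_{t+1}−Δz̄) = -32.6944
Denominator Σ(Δz_t−Δz̄)² = 46.8333
r_1(Δz) = -32.6944 / 46.8333 = -0.698

-0.698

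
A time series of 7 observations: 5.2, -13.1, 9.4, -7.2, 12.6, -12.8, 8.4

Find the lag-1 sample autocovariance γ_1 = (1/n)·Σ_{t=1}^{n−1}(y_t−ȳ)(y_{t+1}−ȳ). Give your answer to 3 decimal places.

-87.803

Mean ȳ = (5.2 − 13.1 + 9.4 − 7.2 + 12.6 − 12.8 + 8.4)/7 = 0.3571
Deviations: 4.8429, -13.4571, 9.0429, -7.5571, 12.2429, -13.1571, 8.0429
Σ_{t=1}^{6}(y_t−ȳ)(y_{t+1}−ȳ) = -614.6233
γ_1 = -614.6233 / 7 = -87.803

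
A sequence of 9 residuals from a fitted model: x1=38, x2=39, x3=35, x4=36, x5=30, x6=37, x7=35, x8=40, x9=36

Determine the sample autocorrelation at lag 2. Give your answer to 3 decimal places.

0.229

Mean x̄ = (38 + 39 + 35 + 36 + 30 + 37 + 35 + 40 + 36)/9 = 36.2222
Numerator Σ_{t=1}^{7}(x_t−x̄)(x_{t+2}−x̄) = 15.4568
Denominator Σ(x_t−x̄)² = 67.5556
r_2 = 15.4568 / 67.5556 = 0.229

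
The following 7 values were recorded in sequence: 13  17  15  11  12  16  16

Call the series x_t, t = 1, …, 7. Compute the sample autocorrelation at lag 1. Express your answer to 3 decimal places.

0.084

Mean x̄ = (13 + 17 + 15 + 11 + 12 + 16 + 16)/7 = 14.2857
Deviations from mean: -1.2857, 2.7143, 0.7143, -3.2857, -2.2857, 1.7143, 1.7143
Σ(x_t−x̄)(x_{t+1}−x̄) = (-3.4898) + (1.9388) + (-2.3469) + (7.5102) + (-3.9184) + (2.9388) = 2.6327
Denominator Σ(x_t−x̄)² = 31.4286
r_1 = 2.6327 / 31.4286 = 0.084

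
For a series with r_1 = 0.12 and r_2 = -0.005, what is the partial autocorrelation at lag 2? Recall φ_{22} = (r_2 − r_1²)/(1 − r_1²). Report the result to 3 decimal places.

-0.020

φ_{22} = (r_2 − r_1²) / (1 − r_1²)
r_1² = (0.12)² = 0.0144
Numerator = -0.005 − 0.0144 = -0.0194; denominator = 1 − 0.0144 = 0.9856
φ_{22} = -0.0194 / 0.9856 = -0.020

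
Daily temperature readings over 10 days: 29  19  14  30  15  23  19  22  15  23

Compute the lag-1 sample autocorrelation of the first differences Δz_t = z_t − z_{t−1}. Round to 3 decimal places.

First differences Δz: -10, -5, 16, -15, 8, -4, 3, -7, 8
Mean of differences = -0.6667
Numerator Σ(Δz_t−Δz̄)(Δz_{t+1}−Δz̄) = -514.1111
Denominator Σ(Δz_t−Δz̄)² = 804.0000
r_1(Δz) = -514.1111 / 804.0000 = -0.639

-0.639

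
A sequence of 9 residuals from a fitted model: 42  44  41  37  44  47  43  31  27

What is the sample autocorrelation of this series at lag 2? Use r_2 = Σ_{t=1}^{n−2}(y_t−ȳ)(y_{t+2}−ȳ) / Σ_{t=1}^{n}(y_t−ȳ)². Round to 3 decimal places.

Mean ȳ = (42 + 44 + 41 + 37 + 44 + 47 + 43 + 31 + 27)/9 = 39.5556
Σ(y_t−ȳ)(y_{t+2}−ȳ) = (3.5309) + (-11.3580) + (6.4198) + (-19.0247) + (15.3086) + (-63.6914) + (-43.2469) = -112.0617
Denominator Σ(y_t−ȳ)² = 352.2222
r_2 = -112.0617 / 352.2222 = -0.318

-0.318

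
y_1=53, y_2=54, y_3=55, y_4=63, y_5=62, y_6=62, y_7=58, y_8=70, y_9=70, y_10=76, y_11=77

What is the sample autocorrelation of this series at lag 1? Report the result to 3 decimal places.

0.620

Mean ȳ = (53 + 54 + 55 + 63 + 62 + 62 + 58 + 70 + 70 + 76 + 77)/11 = 63.6364
Numerator Σ_{t=1}^{10}(y_t−ȳ)(y_{t+1}−ȳ) = 452.6860
Denominator Σ(y_t−ȳ)² = 730.5455
r_1 = 452.6860 / 730.5455 = 0.620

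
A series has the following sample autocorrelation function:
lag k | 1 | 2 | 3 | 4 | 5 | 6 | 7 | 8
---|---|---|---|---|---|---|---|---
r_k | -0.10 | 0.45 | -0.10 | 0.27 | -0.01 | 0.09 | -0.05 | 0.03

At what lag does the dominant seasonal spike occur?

The largest autocorrelation is r_2 = 0.45, with a weaker echo at lag 4 (0.27); the remaining lags stay at or below 0.09.
The dominant spike at lag 2 indicates a seasonal period of 2.

2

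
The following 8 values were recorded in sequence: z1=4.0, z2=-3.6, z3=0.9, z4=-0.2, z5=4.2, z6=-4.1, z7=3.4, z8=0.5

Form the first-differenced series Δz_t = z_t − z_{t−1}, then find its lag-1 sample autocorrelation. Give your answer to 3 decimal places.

First differences Δz: -7.6, 4.5, -1.1, 4.4, -8.3, 7.5, -2.9
Mean of differences = -0.5000
Numerator Σ(Δz_t−Δz̄)(Δz_{t+1}−Δz̄) = -161.2600
Denominator Σ(Δz_t−Δz̄)² = 230.3800
r_1(Δz) = -161.2600 / 230.3800 = -0.700

-0.700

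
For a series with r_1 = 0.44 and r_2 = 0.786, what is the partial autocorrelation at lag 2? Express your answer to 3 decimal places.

φ_{22} = (r_2 − r_1²) / (1 − r_1²)
r_1² = (0.44)² = 0.1936
Numerator = 0.786 − 0.1936 = 0.5924; denominator = 1 − 0.1936 = 0.8064
φ_{22} = 0.5924 / 0.8064 = 0.735

0.735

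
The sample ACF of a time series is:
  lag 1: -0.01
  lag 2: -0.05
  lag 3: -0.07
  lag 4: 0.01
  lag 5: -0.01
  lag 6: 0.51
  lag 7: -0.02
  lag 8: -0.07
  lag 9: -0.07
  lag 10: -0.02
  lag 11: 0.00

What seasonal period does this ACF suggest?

6

The largest autocorrelation is r_6 = 0.51; the remaining lags stay at or below 0.01.
The dominant spike at lag 6 indicates a seasonal period of 6.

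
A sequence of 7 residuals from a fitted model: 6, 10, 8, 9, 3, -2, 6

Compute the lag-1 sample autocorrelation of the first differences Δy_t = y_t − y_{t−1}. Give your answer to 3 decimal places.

First differences Δy: 4, -2, 1, -6, -5, 8
Mean of differences = 0.0000
Numerator Σ(Δy_t−Δȳ)(Δy_{t+1}−Δȳ) = -26.0000
Denominator Σ(Δy_t−Δȳ)² = 146.0000
r_1(Δy) = -26.0000 / 146.0000 = -0.178

-0.178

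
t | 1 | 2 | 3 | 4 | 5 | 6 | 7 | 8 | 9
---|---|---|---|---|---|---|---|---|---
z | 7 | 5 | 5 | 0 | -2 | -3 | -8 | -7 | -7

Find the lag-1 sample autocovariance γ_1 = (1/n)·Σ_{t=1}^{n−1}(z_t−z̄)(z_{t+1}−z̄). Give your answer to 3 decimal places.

Mean z̄ = (7 + 5 + 5 + 0 − 2 − 3 − 8 − 7 − 7)/9 = -1.1111
Σ_{t=1}^{8}(z_t−z̄)(z_{t+1}−z̄) = 182.6543
γ_1 = 182.6543 / 9 = 20.295

20.295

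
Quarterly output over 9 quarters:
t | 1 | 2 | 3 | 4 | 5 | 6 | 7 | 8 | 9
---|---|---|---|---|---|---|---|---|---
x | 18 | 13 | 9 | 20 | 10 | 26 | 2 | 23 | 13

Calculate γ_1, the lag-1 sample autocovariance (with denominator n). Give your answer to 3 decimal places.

-40.804

Mean x̄ = (18 + 13 + 9 + 20 + 10 + 26 + 2 + 23 + 13)/9 = 14.8889
Σ_{t=1}^{8}(x_t−x̄)(x_{t+1}−x̄) = -367.2346
γ_1 = -367.2346 / 9 = -40.804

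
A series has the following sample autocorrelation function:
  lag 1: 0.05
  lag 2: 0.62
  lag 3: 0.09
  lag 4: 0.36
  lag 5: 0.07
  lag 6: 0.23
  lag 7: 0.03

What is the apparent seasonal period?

The largest autocorrelation is r_2 = 0.62, with weaker echoes at lags 4 (0.36) and 6 (0.23); the remaining lags stay at or below 0.09.
The dominant spike at lag 2 indicates a seasonal period of 2.

2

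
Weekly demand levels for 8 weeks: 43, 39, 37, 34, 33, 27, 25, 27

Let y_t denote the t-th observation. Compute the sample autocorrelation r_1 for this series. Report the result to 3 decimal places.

0.638

Mean ȳ = (43 + 39 + 37 + 34 + 33 + 27 + 25 + 27)/8 = 33.1250
Deviations from mean: 9.8750, 5.8750, 3.8750, 0.8750, -0.1250, -6.1250, -8.1250, -6.1250
Numerator Σ_{t=1}^{7}(y_t−ȳ)(y_{t+1}−ȳ) = 184.3594
Denominator Σ(y_t−ȳ)² = 288.8750
r_1 = 184.3594 / 288.8750 = 0.638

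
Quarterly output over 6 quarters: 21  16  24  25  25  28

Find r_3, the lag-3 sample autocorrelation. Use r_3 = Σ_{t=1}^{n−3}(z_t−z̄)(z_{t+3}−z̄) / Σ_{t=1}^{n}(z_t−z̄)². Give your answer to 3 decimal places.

-0.151

Mean z̄ = (21 + 16 + 24 + 25 + 25 + 28)/6 = 23.1667
Deviations from mean: -2.1667, -7.1667, 0.8333, 1.8333, 1.8333, 4.8333
Numerator Σ_{t=1}^{3}(z_t−z̄)(z_{t+3}−z̄) = -13.0833
Denominator Σ(z_t−z̄)² = 86.8333
r_3 = -13.0833 / 86.8333 = -0.151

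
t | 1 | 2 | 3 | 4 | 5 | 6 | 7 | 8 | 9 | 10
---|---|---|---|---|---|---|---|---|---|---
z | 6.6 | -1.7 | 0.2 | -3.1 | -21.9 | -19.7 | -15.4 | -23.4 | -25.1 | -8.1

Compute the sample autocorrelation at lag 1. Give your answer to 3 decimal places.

0.508

Mean z̄ = (6.6 − 1.7 + 0.2 − 3.1 − 21.9 − 19.7 − 15.4 − 23.4 − 25.1 − 8.1)/10 = -11.1600
Numerator Σ_{t=1}^{9}(z_t−z̄)(z_{t+1}−z̄) = 588.2684
Denominator Σ(z_t−z̄)² = 1158.6840
r_1 = 588.2684 / 1158.6840 = 0.508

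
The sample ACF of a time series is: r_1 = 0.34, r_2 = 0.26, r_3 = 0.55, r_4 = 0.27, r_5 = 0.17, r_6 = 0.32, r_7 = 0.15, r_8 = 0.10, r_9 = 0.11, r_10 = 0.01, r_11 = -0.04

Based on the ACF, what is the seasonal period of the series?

3

The largest autocorrelation is r_3 = 0.55; the remaining lags stay at or below 0.34. The elevated value at lag 1 (0.34), dropping to 0.26 at lag 2, reflects decaying short-term dependence rather than seasonality.
The dominant spike at lag 3 indicates a seasonal period of 3.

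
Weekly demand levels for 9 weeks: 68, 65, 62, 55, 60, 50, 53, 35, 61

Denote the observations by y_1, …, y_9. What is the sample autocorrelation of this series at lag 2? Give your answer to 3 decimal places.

0.243

Mean ȳ = (68 + 65 + 62 + 55 + 60 + 50 + 53 + 35 + 61)/9 = 56.5556
Numerator Σ_{t=1}^{7}(y_t−ȳ)(y_{t+2}−ȳ) = 191.3827
Denominator Σ(y_t−ȳ)² = 786.2222
r_2 = 191.3827 / 786.2222 = 0.243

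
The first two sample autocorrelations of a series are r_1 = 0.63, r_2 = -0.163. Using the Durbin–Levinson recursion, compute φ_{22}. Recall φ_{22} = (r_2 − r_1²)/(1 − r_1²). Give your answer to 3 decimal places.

φ_{22} = (r_2 − r_1²) / (1 − r_1²)
r_1² = (0.63)² = 0.3969
Numerator = -0.163 − 0.3969 = -0.5599; denominator = 1 − 0.3969 = 0.6031
φ_{22} = -0.5599 / 0.6031 = -0.928

-0.928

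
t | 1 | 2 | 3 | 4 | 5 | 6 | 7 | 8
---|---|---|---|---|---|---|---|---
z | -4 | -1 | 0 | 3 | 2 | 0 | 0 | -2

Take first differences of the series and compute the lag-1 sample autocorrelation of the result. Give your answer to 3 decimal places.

0.169

First differences Δz: 3, 1, 3, -1, -2, 0, -2
Mean of differences = 0.2857
Numerator Σ(Δz_t−Δz̄)(Δz_{t+1}−Δz̄) = 4.6327
Denominator Σ(Δz_t−Δz̄)² = 27.4286
r_1(Δz) = 4.6327 / 27.4286 = 0.169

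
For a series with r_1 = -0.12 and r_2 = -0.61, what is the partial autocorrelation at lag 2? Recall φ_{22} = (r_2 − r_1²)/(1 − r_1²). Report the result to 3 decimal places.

-0.634

φ_{22} = (r_2 − r_1²) / (1 − r_1²)
r_1² = (-0.12)² = 0.0144
Numerator = -0.61 − 0.0144 = -0.6244; denominator = 1 − 0.0144 = 0.9856
φ_{22} = -0.6244 / 0.9856 = -0.634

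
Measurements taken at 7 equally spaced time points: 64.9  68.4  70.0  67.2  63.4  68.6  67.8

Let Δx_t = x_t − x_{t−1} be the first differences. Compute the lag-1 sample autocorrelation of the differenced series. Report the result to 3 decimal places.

First differences Δx: 3.5, 1.6, -2.8, -3.8, 5.2, -0.8
Mean of differences = 0.4833
Numerator Σ(Δx_t−Δx̄)(Δx_{t+1}−Δx̄) = -12.4903
Denominator Σ(Δx_t−Δx̄)² = 63.3683
r_1(Δx) = -12.4903 / 63.3683 = -0.197

-0.197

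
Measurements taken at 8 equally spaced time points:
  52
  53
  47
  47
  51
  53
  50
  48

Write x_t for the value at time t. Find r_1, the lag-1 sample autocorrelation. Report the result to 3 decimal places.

Mean x̄ = (52 + 53 + 47 + 47 + 51 + 53 + 50 + 48)/8 = 50.1250
Deviations from mean: 1.8750, 2.8750, -3.1250, -3.1250, 0.8750, 2.8750, -0.1250, -2.1250
Σ(x_t−x̄)(x_{t+1}−x̄) = (5.3906) + (-8.9844) + (9.7656) + (-2.7344) + (2.5156) + (-0.3594) + (0.2656) = 5.8594
Denominator Σ(x_t−x̄)² = 44.8750
r_1 = 5.8594 / 44.8750 = 0.131

0.131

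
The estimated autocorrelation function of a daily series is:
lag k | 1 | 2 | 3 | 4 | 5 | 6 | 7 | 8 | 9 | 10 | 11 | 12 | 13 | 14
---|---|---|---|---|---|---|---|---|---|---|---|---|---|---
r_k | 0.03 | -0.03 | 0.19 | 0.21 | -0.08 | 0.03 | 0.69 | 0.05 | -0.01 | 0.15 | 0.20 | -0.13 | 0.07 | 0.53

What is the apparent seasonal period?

The largest autocorrelation is r_7 = 0.69, with a weaker echo at lag 14 (0.53); the remaining lags stay at or below 0.21.
The dominant spike at lag 7 indicates a seasonal period of 7.

7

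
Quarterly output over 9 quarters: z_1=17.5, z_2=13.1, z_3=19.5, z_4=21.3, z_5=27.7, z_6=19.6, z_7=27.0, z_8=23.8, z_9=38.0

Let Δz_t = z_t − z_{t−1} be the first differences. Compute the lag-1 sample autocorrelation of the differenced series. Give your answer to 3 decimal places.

First differences Δz: -4.4, 6.4, 1.8, 6.4, -8.1, 7.4, -3.2, 14.2
Mean of differences = 2.5625
Numerator Σ(Δz_t−Δz̄)(Δz_{t+1}−Δz̄) = -220.0052
Denominator Σ(Δz_t−Δz̄)² = 384.2388
r_1(Δz) = -220.0052 / 384.2388 = -0.573

-0.573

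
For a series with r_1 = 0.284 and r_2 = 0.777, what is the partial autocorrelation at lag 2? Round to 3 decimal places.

φ_{22} = (r_2 − r_1²) / (1 − r_1²)
r_1² = (0.284)² = 0.080656
Numerator = 0.777 − 0.0807 = 0.6963; denominator = 1 − 0.0807 = 0.9193
φ_{22} = 0.6963 / 0.9193 = 0.757

0.757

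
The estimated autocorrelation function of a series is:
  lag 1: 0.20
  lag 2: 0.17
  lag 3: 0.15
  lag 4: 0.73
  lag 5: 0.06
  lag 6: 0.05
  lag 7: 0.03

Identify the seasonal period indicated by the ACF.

4

The largest autocorrelation is r_4 = 0.73; the remaining lags stay at or below 0.20. The elevated value at lag 1 (0.20), dropping to 0.17 at lag 2, reflects decaying short-term dependence rather than seasonality.
The dominant spike at lag 4 indicates a seasonal period of 4.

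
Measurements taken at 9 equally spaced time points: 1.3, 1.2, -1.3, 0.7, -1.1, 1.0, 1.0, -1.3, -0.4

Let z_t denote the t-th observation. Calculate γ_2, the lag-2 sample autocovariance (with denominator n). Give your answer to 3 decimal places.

Mean z̄ = (1.3 + 1.2 − 1.3 + 0.7 − 1.1 + 1.0 + 1.0 − 1.3 − 0.4)/9 = 0.1222
Σ_{t=1}^{7}(z_t−z̄)(z_{t+2}−z̄) = -1.5865
γ_2 = -1.5865 / 9 = -0.176

-0.176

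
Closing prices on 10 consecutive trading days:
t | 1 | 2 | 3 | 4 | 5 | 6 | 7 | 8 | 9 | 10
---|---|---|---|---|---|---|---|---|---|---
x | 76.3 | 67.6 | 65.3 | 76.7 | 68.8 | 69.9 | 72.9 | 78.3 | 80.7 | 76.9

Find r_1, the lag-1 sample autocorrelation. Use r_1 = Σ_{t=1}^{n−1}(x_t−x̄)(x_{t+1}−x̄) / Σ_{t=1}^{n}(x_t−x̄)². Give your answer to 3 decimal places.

0.267

Mean x̄ = (76.3 + 67.6 + 65.3 + 76.7 + 68.8 + 69.9 + 72.9 + 78.3 + 80.7 + 76.9)/10 = 73.3400
Numerator Σ_{t=1}^{9}(x_t−x̄)(x_{t+1}−x̄) = 64.5464
Denominator Σ(x_t−x̄)² = 241.7240
r_1 = 64.5464 / 241.7240 = 0.267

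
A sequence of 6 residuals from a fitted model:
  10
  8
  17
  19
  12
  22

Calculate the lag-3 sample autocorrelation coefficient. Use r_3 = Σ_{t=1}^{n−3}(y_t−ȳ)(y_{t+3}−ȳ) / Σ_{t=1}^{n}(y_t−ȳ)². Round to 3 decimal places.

0.097

Mean ȳ = (10 + 8 + 17 + 19 + 12 + 22)/6 = 14.6667
Deviations from mean: -4.6667, -6.6667, 2.3333, 4.3333, -2.6667, 7.3333
Σ(y_t−ȳ)(y_{t+3}−ȳ) = (-20.2222) + (17.7778) + (17.1111) = 14.6667
Denominator Σ(y_t−ȳ)² = 151.3333
r_3 = 14.6667 / 151.3333 = 0.097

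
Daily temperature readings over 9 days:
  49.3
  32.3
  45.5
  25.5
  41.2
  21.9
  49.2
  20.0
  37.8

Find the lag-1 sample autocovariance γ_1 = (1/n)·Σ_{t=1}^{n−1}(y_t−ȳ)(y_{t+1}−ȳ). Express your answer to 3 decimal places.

Mean ȳ = (49.3 + 32.3 + 45.5 + 25.5 + 41.2 + 21.9 + 49.2 + 20.0 + 37.8)/9 = 35.8556
Σ_{t=1}^{8}(y_t−ȳ)(y_{t+1}−ȳ) = -740.5398
γ_1 = -740.5398 / 9 = -82.282

-82.282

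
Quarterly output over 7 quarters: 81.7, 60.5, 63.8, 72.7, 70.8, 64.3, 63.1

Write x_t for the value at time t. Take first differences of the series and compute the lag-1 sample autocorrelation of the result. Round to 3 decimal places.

First differences Δx: -21.2, 3.3, 8.9, -1.9, -6.5, -1.2
Mean of differences = -3.1000
Numerator Σ(Δx_t−Δx̄)(Δx_{t+1}−Δx̄) = -35.1800
Denominator Σ(Δx_t−Δx̄)² = 529.1800
r_1(Δx) = -35.1800 / 529.1800 = -0.066

-0.066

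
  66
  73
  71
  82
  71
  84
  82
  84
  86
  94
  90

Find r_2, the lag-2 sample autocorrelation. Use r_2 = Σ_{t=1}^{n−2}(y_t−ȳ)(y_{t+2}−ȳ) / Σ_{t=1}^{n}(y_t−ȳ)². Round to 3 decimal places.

0.420

Mean ȳ = (66 + 73 + 71 + 82 + 71 + 84 + 82 + 84 + 86 + 94 + 90)/11 = 80.2727
Numerator Σ_{t=1}^{9}(y_t−ȳ)(y_{t+2}−ȳ) = 326.8512
Denominator Σ(y_t−ȳ)² = 778.1818
r_2 = 326.8512 / 778.1818 = 0.420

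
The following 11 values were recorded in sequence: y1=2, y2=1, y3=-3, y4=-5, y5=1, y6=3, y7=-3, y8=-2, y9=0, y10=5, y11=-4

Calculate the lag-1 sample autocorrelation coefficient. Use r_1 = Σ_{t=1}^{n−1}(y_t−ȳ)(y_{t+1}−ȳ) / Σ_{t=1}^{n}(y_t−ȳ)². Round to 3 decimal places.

Mean ȳ = (2 + 1 − 3 − 5 + 1 + 3 − 3 − 2 + 0 + 5 − 4)/11 = -0.4545
Numerator Σ_{t=1}^{10}(y_t−ȳ)(y_{t+1}−ȳ) = -12.5702
Denominator Σ(y_t−ȳ)² = 100.7273
r_1 = -12.5702 / 100.7273 = -0.125

-0.125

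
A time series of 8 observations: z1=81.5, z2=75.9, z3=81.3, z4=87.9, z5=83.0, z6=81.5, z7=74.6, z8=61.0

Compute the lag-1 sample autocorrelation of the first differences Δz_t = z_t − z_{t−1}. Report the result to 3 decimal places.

First differences Δz: -5.6, 5.4, 6.6, -4.9, -1.5, -6.9, -13.6
Mean of differences = -2.9286
Numerator Σ(Δz_t−Δz̄)(Δz_{t+1}−Δz̄) = 72.2163
Denominator Σ(Δz_t−Δz̄)² = 302.8743
r_1(Δz) = 72.2163 / 302.8743 = 0.238

0.238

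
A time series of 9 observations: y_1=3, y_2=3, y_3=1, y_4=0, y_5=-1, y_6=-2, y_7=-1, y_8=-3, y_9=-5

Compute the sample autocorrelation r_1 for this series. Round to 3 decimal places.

Mean ȳ = (3 + 3 + 1 + 0 − 1 − 2 − 1 − 3 − 5)/9 = -0.5556
Numerator Σ_{t=1}^{8}(y_t−ȳ)(y_{t+1}−ȳ) = 32.0247
Denominator Σ(y_t−ȳ)² = 56.2222
r_1 = 32.0247 / 56.2222 = 0.570

0.570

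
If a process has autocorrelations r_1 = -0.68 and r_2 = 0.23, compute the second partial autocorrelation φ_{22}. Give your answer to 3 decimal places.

φ_{22} = (r_2 − r_1²) / (1 − r_1²)
r_1² = (-0.68)² = 0.4624
Numerator = 0.23 − 0.4624 = -0.2324; denominator = 1 − 0.4624 = 0.5376
φ_{22} = -0.2324 / 0.5376 = -0.432

-0.432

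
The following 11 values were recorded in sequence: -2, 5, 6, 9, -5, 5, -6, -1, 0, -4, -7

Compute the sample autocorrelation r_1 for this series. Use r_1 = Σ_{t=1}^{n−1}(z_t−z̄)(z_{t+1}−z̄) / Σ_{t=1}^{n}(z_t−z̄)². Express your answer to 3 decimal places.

0.027

Mean z̄ = (-2 + 5 + 6 + 9 − 5 + 5 − 6 − 1 + 0 − 4 − 7)/11 = 0.0000
Numerator Σ_{t=1}^{10}(z_t−z̄)(z_{t+1}−z̄) = 8.0000
Denominator Σ(z_t−z̄)² = 298.0000
r_1 = 8.0000 / 298.0000 = 0.027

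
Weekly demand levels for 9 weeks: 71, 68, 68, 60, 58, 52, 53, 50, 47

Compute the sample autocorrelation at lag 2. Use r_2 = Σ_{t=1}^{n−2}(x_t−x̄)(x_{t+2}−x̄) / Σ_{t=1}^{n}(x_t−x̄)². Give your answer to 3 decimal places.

0.389

Mean x̄ = (71 + 68 + 68 + 60 + 58 + 52 + 53 + 50 + 47)/9 = 58.5556
Σ(x_t−x̄)(x_{t+2}−x̄) = (117.5309) + (13.6420) + (-5.2469) + (-9.4691) + (3.0864) + (56.0864) + (64.1975) = 239.8272
Denominator Σ(x_t−x̄)² = 616.2222
r_2 = 239.8272 / 616.2222 = 0.389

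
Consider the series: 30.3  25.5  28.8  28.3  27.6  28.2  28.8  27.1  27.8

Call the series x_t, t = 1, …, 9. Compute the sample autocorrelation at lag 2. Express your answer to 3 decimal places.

Mean x̄ = (30.3 + 25.5 + 28.8 + 28.3 + 27.6 + 28.2 + 28.8 + 27.1 + 27.8)/9 = 28.0444
Σ(x_t−x̄)(x_{t+2}−x̄) = (1.7042) + (-0.6502) + (-0.3358) + (0.0398) + (-0.3358) + (-0.1469) + (-0.1847) = 0.0905
Denominator Σ(x_t−x̄)² = 13.9422
r_2 = 0.0905 / 13.9422 = 0.006

0.006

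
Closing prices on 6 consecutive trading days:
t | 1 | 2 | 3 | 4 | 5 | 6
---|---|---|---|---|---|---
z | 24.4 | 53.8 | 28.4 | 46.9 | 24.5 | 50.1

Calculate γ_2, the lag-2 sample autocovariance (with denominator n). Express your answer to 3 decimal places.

84.747

Mean z̄ = (24.4 + 53.8 + 28.4 + 46.9 + 24.5 + 50.1)/6 = 38.0167
Deviations: -13.6167, 15.7833, -9.6167, 8.8833, -13.5167, 12.0833
Σ_{t=1}^{4}(z_t−z̄)(z_{t+2}−z̄) = 508.4811
γ_2 = 508.4811 / 6 = 84.747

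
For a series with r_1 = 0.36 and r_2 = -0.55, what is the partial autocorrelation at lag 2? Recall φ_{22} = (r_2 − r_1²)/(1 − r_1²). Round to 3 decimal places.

-0.781

φ_{22} = (r_2 − r_1²) / (1 − r_1²)
r_1² = (0.36)² = 0.1296
Numerator = -0.55 − 0.1296 = -0.6796; denominator = 1 − 0.1296 = 0.8704
φ_{22} = -0.6796 / 0.8704 = -0.781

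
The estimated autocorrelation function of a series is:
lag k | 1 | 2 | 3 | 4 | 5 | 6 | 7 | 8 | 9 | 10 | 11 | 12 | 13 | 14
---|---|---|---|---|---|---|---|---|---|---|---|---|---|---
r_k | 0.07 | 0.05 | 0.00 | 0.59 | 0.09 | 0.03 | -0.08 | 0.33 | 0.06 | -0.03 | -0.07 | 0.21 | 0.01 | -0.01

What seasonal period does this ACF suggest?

The largest autocorrelation is r_4 = 0.59, with weaker echoes at lags 8 (0.33) and 12 (0.21); the remaining lags stay at or below 0.09.
The dominant spike at lag 4 indicates a seasonal period of 4.

4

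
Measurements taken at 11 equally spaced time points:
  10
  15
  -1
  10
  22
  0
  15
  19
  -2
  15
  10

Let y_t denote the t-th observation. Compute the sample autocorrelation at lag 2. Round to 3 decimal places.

-0.264

Mean ȳ = (10 + 15 − 1 + 10 + 22 + 0 + 15 + 19 − 2 + 15 + 10)/11 = 10.2727
Numerator Σ_{t=1}^{9}(y_t−ȳ)(y_{t+2}−ȳ) = -175.2397
Denominator Σ(y_t−ȳ)² = 664.1818
r_2 = -175.2397 / 664.1818 = -0.264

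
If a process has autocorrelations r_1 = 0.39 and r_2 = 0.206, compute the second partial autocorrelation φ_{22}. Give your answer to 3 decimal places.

φ_{22} = (r_2 − r_1²) / (1 − r_1²)
r_1² = (0.39)² = 0.1521
Numerator = 0.206 − 0.1521 = 0.0539; denominator = 1 − 0.1521 = 0.8479
φ_{22} = 0.0539 / 0.8479 = 0.064

0.064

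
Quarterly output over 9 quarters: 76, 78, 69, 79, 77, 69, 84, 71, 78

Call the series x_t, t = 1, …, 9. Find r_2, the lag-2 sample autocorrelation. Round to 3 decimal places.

0.177

Mean x̄ = (76 + 78 + 69 + 79 + 77 + 69 + 84 + 71 + 78)/9 = 75.6667
Numerator Σ_{t=1}^{7}(x_t−x̄)(x_{t+2}−x̄) = 36.1111
Denominator Σ(x_t−x̄)² = 204.0000
r_2 = 36.1111 / 204.0000 = 0.177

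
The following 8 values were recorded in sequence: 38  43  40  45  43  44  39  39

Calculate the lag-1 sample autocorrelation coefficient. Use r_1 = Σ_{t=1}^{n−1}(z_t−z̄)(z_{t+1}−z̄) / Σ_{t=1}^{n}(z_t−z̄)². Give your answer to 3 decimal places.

Mean z̄ = (38 + 43 + 40 + 45 + 43 + 44 + 39 + 39)/8 = 41.3750
Numerator Σ_{t=1}^{7}(z_t−z̄)(z_{t+1}−z̄) = -3.1406
Denominator Σ(z_t−z̄)² = 49.8750
r_1 = -3.1406 / 49.8750 = -0.063

-0.063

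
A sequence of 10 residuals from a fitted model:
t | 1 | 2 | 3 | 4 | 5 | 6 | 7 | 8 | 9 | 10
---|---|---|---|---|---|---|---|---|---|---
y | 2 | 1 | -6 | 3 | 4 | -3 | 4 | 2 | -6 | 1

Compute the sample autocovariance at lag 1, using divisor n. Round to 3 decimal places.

Mean ȳ = (2 + 1 − 6 + 3 + 4 − 3 + 4 + 2 − 6 + 1)/10 = 0.2000
Σ_{t=1}^{9}(y_t−ȳ)(y_{t+1}−ȳ) = -43.8400
γ_1 = -43.8400 / 10 = -4.384

-4.384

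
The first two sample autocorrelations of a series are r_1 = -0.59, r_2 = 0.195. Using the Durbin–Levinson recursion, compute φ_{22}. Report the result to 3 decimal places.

-0.235

φ_{22} = (r_2 − r_1²) / (1 − r_1²)
r_1² = (-0.59)² = 0.3481
Numerator = 0.195 − 0.3481 = -0.1531; denominator = 1 − 0.3481 = 0.6519
φ_{22} = -0.1531 / 0.6519 = -0.235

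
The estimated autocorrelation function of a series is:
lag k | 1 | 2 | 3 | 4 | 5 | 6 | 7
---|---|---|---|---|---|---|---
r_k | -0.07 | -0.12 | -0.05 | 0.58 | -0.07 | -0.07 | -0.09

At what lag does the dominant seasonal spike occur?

4

The largest autocorrelation is r_4 = 0.58; the remaining lags stay at or below -0.05.
The dominant spike at lag 4 indicates a seasonal period of 4.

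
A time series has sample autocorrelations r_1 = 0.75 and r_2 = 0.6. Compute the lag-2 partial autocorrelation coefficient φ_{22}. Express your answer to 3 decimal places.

0.086

φ_{22} = (r_2 − r_1²) / (1 − r_1²)
r_1² = (0.75)² = 0.5625
Numerator = 0.6 − 0.5625 = 0.0375; denominator = 1 − 0.5625 = 0.4375
φ_{22} = 0.0375 / 0.4375 = 0.086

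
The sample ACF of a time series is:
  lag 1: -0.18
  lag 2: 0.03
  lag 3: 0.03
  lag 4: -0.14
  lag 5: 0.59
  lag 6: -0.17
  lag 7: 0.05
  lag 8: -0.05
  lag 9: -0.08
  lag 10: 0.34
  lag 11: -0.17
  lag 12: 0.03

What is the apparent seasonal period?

5

The largest autocorrelation is r_5 = 0.59, with a weaker echo at lag 10 (0.34); the remaining lags stay at or below 0.05.
The dominant spike at lag 5 indicates a seasonal period of 5.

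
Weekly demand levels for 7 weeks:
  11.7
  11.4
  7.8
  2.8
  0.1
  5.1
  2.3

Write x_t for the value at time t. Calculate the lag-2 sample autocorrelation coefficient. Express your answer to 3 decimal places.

0.050

Mean x̄ = (11.7 + 11.4 + 7.8 + 2.8 + 0.1 + 5.1 + 2.3)/7 = 5.8857
Deviations from mean: 5.8143, 5.5143, 1.9143, -3.0857, -5.7857, -0.7857, -3.5857
Σ(x_t−x̄)(x_{t+2}−x̄) = (11.1302) + (-17.0155) + (-11.0755) + (2.4245) + (20.7459) = 6.2096
Denominator Σ(x_t−x̄)² = 124.3486
r_2 = 6.2096 / 124.3486 = 0.050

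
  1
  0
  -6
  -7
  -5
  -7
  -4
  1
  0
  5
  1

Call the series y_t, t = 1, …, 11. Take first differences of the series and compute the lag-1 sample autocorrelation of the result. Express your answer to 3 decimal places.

First differences Δy: -1, -6, -1, 2, -2, 3, 5, -1, 5, -4
Mean of differences = 0.0000
Numerator Σ(Δy_t−Δȳ)(Δy_{t+1}−Δȳ) = -15.0000
Denominator Σ(Δy_t−Δȳ)² = 122.0000
r_1(Δy) = -15.0000 / 122.0000 = -0.123

-0.123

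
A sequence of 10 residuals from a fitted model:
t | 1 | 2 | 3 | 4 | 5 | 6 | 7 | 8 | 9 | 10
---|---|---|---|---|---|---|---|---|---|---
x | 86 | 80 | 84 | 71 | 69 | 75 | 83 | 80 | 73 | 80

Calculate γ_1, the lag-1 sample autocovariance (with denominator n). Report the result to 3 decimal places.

5.189

Mean x̄ = (86 + 80 + 84 + 71 + 69 + 75 + 83 + 80 + 73 + 80)/10 = 78.1000
Σ_{t=1}^{9}(x_t−x̄)(x_{t+1}−x̄) = 51.8900
γ_1 = 51.8900 / 10 = 5.189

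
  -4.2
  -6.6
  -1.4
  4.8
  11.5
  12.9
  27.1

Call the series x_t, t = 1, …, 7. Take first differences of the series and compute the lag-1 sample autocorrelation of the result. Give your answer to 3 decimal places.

-0.245

First differences Δx: -2.4, 5.2, 6.2, 6.7, 1.4, 14.2
Mean of differences = 5.2167
Numerator Σ(Δx_t−Δx̄)(Δx_{t+1}−Δx̄) = -38.3786
Denominator Σ(Δx_t−Δx̄)² = 156.4483
r_1(Δx) = -38.3786 / 156.4483 = -0.245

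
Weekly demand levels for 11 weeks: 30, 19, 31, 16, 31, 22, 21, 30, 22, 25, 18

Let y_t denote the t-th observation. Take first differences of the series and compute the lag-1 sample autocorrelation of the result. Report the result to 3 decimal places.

First differences Δy: -11, 12, -15, 15, -9, -1, 9, -8, 3, -7
Mean of differences = -1.2000
Numerator Σ(Δy_t−Δȳ)(Δy_{t+1}−Δȳ) = -783.2400
Denominator Σ(Δy_t−Δȳ)² = 985.6000
r_1(Δy) = -783.2400 / 985.6000 = -0.795

-0.795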